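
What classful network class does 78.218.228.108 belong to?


First octet: 78
Binary: 01001110
0xxxxxxx -> Class A (1-126)
Class A, default mask 255.0.0.0 (/8)


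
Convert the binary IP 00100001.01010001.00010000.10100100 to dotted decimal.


00100001 = 33
01010001 = 81
00010000 = 16
10100100 = 164
IP: 33.81.16.164


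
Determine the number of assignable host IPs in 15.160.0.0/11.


Host bits = 32 - 11 = 21
Total addresses = 2^21 = 2097152
Usable = total - 2 (network and broadcast)
Usable hosts: 2097150


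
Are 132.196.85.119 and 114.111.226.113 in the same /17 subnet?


Mask: 255.255.128.0
132.196.85.119 AND mask = 132.196.0.0
114.111.226.113 AND mask = 114.111.128.0
No, different subnets (132.196.0.0 vs 114.111.128.0)


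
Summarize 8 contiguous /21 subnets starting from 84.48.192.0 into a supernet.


Original prefix: /21
Number of subnets: 8 = 2^3
New prefix = 21 - 3 = 18
Supernet: 84.48.192.0/18


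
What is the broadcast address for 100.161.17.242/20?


Network: 100.161.16.0/20
Host bits = 12
Set all host bits to 1:
Broadcast: 100.161.31.255


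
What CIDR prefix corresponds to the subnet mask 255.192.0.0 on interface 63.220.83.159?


Binary: 11111111.11000000.00000000.00000000
Count leading 1s
Prefix: /10


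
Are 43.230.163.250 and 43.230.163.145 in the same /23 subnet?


Mask: 255.255.254.0
43.230.163.250 AND mask = 43.230.162.0
43.230.163.145 AND mask = 43.230.162.0
Yes, same subnet (43.230.162.0)


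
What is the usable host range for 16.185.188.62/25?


Network: 16.185.188.0
Broadcast: 16.185.188.127
First usable = network + 1
Last usable = broadcast - 1
Range: 16.185.188.1 to 16.185.188.126


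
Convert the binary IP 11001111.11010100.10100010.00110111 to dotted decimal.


11001111 = 207
11010100 = 212
10100010 = 162
00110111 = 55
IP: 207.212.162.55


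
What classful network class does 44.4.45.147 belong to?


First octet: 44
Binary: 00101100
0xxxxxxx -> Class A (1-126)
Class A, default mask 255.0.0.0 (/8)


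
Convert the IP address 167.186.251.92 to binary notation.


167 = 10100111
186 = 10111010
251 = 11111011
92 = 01011100
Binary: 10100111.10111010.11111011.01011100


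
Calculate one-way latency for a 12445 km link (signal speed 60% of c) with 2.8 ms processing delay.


Speed = 0.6 * 3e5 km/s = 180000 km/s
Propagation delay = 12445 / 180000 = 0.0691 s = 69.1389 ms
Processing delay = 2.8 ms
Total one-way latency = 71.9389 ms


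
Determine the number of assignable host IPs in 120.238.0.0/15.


Host bits = 32 - 15 = 17
Total addresses = 2^17 = 131072
Usable = total - 2 (network and broadcast)
Usable hosts: 131070


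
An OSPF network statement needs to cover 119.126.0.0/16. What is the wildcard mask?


Subnet mask: 255.255.0.0
Wildcard = 255.255.255.255 - subnet mask
255 - 255 = 0
255 - 255 = 0
255 - 0 = 255
255 - 0 = 255
Wildcard: 0.0.255.255


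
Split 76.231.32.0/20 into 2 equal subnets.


New prefix = 20 + 1 = 21
Each subnet has 2048 addresses
  76.231.32.0/21
  76.231.40.0/21
Subnets: 76.231.32.0/21, 76.231.40.0/21


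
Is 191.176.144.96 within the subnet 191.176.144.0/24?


Subnet network: 191.176.144.0
Test IP AND mask: 191.176.144.0
Yes, 191.176.144.96 is in 191.176.144.0/24


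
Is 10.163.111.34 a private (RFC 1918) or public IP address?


RFC 1918 private ranges:
  10.0.0.0/8 (10.0.0.0 - 10.255.255.255)
  172.16.0.0/12 (172.16.0.0 - 172.31.255.255)
  192.168.0.0/16 (192.168.0.0 - 192.168.255.255)
Private (in 10.0.0.0/8)


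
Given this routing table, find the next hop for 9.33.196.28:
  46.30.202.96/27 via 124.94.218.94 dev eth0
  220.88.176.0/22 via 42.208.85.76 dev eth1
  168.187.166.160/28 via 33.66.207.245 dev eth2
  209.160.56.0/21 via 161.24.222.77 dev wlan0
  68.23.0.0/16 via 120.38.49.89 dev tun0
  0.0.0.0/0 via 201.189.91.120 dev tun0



Longest prefix match for 9.33.196.28:
  /27 46.30.202.96: no
  /22 220.88.176.0: no
  /28 168.187.166.160: no
  /21 209.160.56.0: no
  /16 68.23.0.0: no
  /0 0.0.0.0: MATCH
Selected: next-hop 201.189.91.120 via tun0 (matched /0)


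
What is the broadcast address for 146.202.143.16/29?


Network: 146.202.143.16/29
Host bits = 3
Set all host bits to 1:
Broadcast: 146.202.143.23


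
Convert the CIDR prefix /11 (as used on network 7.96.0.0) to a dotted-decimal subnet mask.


/11 means 11 network bits, 21 host bits
Binary: 11111111111000000000000000000000
Mask: 255.224.0.0


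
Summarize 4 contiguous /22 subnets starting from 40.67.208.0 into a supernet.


Original prefix: /22
Number of subnets: 4 = 2^2
New prefix = 22 - 2 = 20
Supernet: 40.67.208.0/20


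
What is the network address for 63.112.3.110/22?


IP:   00111111.01110000.00000011.01101110
Mask: 11111111.11111111.11111100.00000000
AND operation:
Net:  00111111.01110000.00000000.00000000
Network: 63.112.0.0/22


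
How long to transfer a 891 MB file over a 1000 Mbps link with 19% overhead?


Effective throughput = 1000 * (1 - 19/100) = 810 Mbps
File size in Mb = 891 * 8 = 7128 Mb
Time = 7128 / 810
Time = 8.8 seconds


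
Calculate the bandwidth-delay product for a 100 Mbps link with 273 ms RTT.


BDP = bandwidth * RTT
= 100 Mbps * 273 ms
= 100 * 1e6 * 273 / 1000 bits
= 27300000 bits
= 3412500 bytes
= 3332.5195 KB
BDP = 27300000 bits (3412500 bytes)


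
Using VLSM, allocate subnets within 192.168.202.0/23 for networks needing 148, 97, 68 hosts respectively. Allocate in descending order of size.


148 hosts -> /24 (254 usable): 192.168.202.0/24
97 hosts -> /25 (126 usable): 192.168.203.0/25
68 hosts -> /25 (126 usable): 192.168.203.128/25
Allocation: 192.168.202.0/24 (148 hosts, 254 usable); 192.168.203.0/25 (97 hosts, 126 usable); 192.168.203.128/25 (68 hosts, 126 usable)


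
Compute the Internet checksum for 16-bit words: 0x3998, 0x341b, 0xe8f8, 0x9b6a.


Sum all words (with carry folding):
+ 0x3998 = 0x3998
+ 0x341b = 0x6db3
+ 0xe8f8 = 0x56ac
+ 0x9b6a = 0xf216
One's complement: ~0xf216
Checksum = 0x0de9


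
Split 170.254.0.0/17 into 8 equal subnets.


New prefix = 17 + 3 = 20
Each subnet has 4096 addresses
  170.254.0.0/20
  170.254.16.0/20
  170.254.32.0/20
  170.254.48.0/20
  170.254.64.0/20
  170.254.80.0/20
  170.254.96.0/20
  170.254.112.0/20
Subnets: 170.254.0.0/20, 170.254.16.0/20, 170.254.32.0/20, 170.254.48.0/20, 170.254.64.0/20, 170.254.80.0/20, 170.254.96.0/20, 170.254.112.0/20


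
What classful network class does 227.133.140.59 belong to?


First octet: 227
Binary: 11100011
1110xxxx -> Class D (224-239)
Class D (multicast), default mask N/A


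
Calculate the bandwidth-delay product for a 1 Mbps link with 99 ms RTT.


BDP = bandwidth * RTT
= 1 Mbps * 99 ms
= 1 * 1e6 * 99 / 1000 bits
= 99000 bits
= 12375 bytes
= 12.085 KB
BDP = 99000 bits (12375 bytes)


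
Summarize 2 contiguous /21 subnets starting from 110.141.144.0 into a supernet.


Original prefix: /21
Number of subnets: 2 = 2^1
New prefix = 21 - 1 = 20
Supernet: 110.141.144.0/20


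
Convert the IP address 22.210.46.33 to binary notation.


22 = 00010110
210 = 11010010
46 = 00101110
33 = 00100001
Binary: 00010110.11010010.00101110.00100001


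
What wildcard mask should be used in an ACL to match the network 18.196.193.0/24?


Subnet mask: 255.255.255.0
Wildcard = 255.255.255.255 - subnet mask
255 - 255 = 0
255 - 255 = 0
255 - 255 = 0
255 - 0 = 255
Wildcard: 0.0.0.255


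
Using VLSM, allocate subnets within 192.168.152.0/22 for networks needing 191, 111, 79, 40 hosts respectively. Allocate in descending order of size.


191 hosts -> /24 (254 usable): 192.168.152.0/24
111 hosts -> /25 (126 usable): 192.168.153.0/25
79 hosts -> /25 (126 usable): 192.168.153.128/25
40 hosts -> /26 (62 usable): 192.168.154.0/26
Allocation: 192.168.152.0/24 (191 hosts, 254 usable); 192.168.153.0/25 (111 hosts, 126 usable); 192.168.153.128/25 (79 hosts, 126 usable); 192.168.154.0/26 (40 hosts, 62 usable)


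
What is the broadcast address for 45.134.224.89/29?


Network: 45.134.224.88/29
Host bits = 3
Set all host bits to 1:
Broadcast: 45.134.224.95


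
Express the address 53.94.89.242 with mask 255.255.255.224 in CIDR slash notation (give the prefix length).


Binary: 11111111.11111111.11111111.11100000
Count leading 1s
Prefix: /27


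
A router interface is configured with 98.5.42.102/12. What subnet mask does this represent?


/12 means 12 network bits, 20 host bits
Binary: 11111111111100000000000000000000
Mask: 255.240.0.0


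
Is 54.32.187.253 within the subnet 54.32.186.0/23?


Subnet network: 54.32.186.0
Test IP AND mask: 54.32.186.0
Yes, 54.32.187.253 is in 54.32.186.0/23


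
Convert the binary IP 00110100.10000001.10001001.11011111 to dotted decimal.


00110100 = 52
10000001 = 129
10001001 = 137
11011111 = 223
IP: 52.129.137.223


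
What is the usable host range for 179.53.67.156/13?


Network: 179.48.0.0
Broadcast: 179.55.255.255
First usable = network + 1
Last usable = broadcast - 1
Range: 179.48.0.1 to 179.55.255.254


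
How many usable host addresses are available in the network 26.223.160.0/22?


Host bits = 32 - 22 = 10
Total addresses = 2^10 = 1024
Usable = total - 2 (network and broadcast)
Usable hosts: 1022


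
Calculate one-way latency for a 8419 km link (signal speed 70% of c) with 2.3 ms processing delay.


Speed = 0.7 * 3e5 km/s = 210000 km/s
Propagation delay = 8419 / 210000 = 0.0401 s = 40.0905 ms
Processing delay = 2.3 ms
Total one-way latency = 42.3905 ms


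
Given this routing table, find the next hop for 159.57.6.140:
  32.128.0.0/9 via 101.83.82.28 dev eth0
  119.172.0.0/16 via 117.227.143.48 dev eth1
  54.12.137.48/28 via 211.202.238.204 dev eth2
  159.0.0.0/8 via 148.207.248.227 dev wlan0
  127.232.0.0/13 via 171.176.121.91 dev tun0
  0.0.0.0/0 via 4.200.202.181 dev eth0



Longest prefix match for 159.57.6.140:
  /9 32.128.0.0: no
  /16 119.172.0.0: no
  /28 54.12.137.48: no
  /8 159.0.0.0: MATCH
  /13 127.232.0.0: no
  /0 0.0.0.0: MATCH
Selected: next-hop 148.207.248.227 via wlan0 (matched /8)


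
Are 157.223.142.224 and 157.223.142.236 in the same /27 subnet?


Mask: 255.255.255.224
157.223.142.224 AND mask = 157.223.142.224
157.223.142.236 AND mask = 157.223.142.224
Yes, same subnet (157.223.142.224)


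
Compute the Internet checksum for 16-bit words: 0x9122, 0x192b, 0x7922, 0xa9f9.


Sum all words (with carry folding):
+ 0x9122 = 0x9122
+ 0x192b = 0xaa4d
+ 0x7922 = 0x2370
+ 0xa9f9 = 0xcd69
One's complement: ~0xcd69
Checksum = 0x3296


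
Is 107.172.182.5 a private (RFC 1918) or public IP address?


RFC 1918 private ranges:
  10.0.0.0/8 (10.0.0.0 - 10.255.255.255)
  172.16.0.0/12 (172.16.0.0 - 172.31.255.255)
  192.168.0.0/16 (192.168.0.0 - 192.168.255.255)
Public (not in any RFC 1918 range)


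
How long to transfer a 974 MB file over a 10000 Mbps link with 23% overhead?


Effective throughput = 10000 * (1 - 23/100) = 7700 Mbps
File size in Mb = 974 * 8 = 7792 Mb
Time = 7792 / 7700
Time = 1.0119 seconds


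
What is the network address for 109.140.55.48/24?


IP:   01101101.10001100.00110111.00110000
Mask: 11111111.11111111.11111111.00000000
AND operation:
Net:  01101101.10001100.00110111.00000000
Network: 109.140.55.0/24


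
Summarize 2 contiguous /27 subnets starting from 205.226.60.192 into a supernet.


Original prefix: /27
Number of subnets: 2 = 2^1
New prefix = 27 - 1 = 26
Supernet: 205.226.60.192/26


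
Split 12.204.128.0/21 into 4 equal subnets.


New prefix = 21 + 2 = 23
Each subnet has 512 addresses
  12.204.128.0/23
  12.204.130.0/23
  12.204.132.0/23
  12.204.134.0/23
Subnets: 12.204.128.0/23, 12.204.130.0/23, 12.204.132.0/23, 12.204.134.0/23


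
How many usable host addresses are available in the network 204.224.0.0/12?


Host bits = 32 - 12 = 20
Total addresses = 2^20 = 1048576
Usable = total - 2 (network and broadcast)
Usable hosts: 1048574


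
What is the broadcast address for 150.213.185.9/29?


Network: 150.213.185.8/29
Host bits = 3
Set all host bits to 1:
Broadcast: 150.213.185.15


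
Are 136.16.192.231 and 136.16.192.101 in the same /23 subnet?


Mask: 255.255.254.0
136.16.192.231 AND mask = 136.16.192.0
136.16.192.101 AND mask = 136.16.192.0
Yes, same subnet (136.16.192.0)


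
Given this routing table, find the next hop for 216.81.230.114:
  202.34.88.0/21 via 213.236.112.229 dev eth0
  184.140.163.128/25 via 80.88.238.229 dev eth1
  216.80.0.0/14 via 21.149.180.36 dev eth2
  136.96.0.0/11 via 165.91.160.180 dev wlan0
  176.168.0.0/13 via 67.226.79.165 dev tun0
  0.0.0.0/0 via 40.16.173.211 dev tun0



Longest prefix match for 216.81.230.114:
  /21 202.34.88.0: no
  /25 184.140.163.128: no
  /14 216.80.0.0: MATCH
  /11 136.96.0.0: no
  /13 176.168.0.0: no
  /0 0.0.0.0: MATCH
Selected: next-hop 21.149.180.36 via eth2 (matched /14)


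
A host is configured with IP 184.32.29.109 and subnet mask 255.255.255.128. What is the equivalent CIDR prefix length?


Binary: 11111111.11111111.11111111.10000000
Count leading 1s
Prefix: /25


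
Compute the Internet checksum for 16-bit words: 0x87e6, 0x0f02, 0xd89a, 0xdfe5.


Sum all words (with carry folding):
+ 0x87e6 = 0x87e6
+ 0x0f02 = 0x96e8
+ 0xd89a = 0x6f83
+ 0xdfe5 = 0x4f69
One's complement: ~0x4f69
Checksum = 0xb096


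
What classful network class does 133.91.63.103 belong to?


First octet: 133
Binary: 10000101
10xxxxxx -> Class B (128-191)
Class B, default mask 255.255.0.0 (/16)


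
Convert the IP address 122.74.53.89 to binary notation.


122 = 01111010
74 = 01001010
53 = 00110101
89 = 01011001
Binary: 01111010.01001010.00110101.01011001


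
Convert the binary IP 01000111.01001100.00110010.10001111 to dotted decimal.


01000111 = 71
01001100 = 76
00110010 = 50
10001111 = 143
IP: 71.76.50.143


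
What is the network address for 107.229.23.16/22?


IP:   01101011.11100101.00010111.00010000
Mask: 11111111.11111111.11111100.00000000
AND operation:
Net:  01101011.11100101.00010100.00000000
Network: 107.229.20.0/22


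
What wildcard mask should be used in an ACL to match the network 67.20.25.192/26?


Subnet mask: 255.255.255.192
Wildcard = 255.255.255.255 - subnet mask
255 - 255 = 0
255 - 255 = 0
255 - 255 = 0
255 - 192 = 63
Wildcard: 0.0.0.63


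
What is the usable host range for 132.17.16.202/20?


Network: 132.17.16.0
Broadcast: 132.17.31.255
First usable = network + 1
Last usable = broadcast - 1
Range: 132.17.16.1 to 132.17.31.254


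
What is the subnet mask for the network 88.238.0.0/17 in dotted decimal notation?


/17 means 17 network bits, 15 host bits
Binary: 11111111111111111000000000000000
Mask: 255.255.128.0


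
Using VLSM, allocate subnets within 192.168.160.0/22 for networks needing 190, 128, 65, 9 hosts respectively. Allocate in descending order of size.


190 hosts -> /24 (254 usable): 192.168.160.0/24
128 hosts -> /24 (254 usable): 192.168.161.0/24
65 hosts -> /25 (126 usable): 192.168.162.0/25
9 hosts -> /28 (14 usable): 192.168.162.128/28
Allocation: 192.168.160.0/24 (190 hosts, 254 usable); 192.168.161.0/24 (128 hosts, 254 usable); 192.168.162.0/25 (65 hosts, 126 usable); 192.168.162.128/28 (9 hosts, 14 usable)


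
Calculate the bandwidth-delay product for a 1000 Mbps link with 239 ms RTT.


BDP = bandwidth * RTT
= 1000 Mbps * 239 ms
= 1000 * 1e6 * 239 / 1000 bits
= 239000000 bits
= 29875000 bytes
= 29174.8047 KB
BDP = 239000000 bits (29875000 bytes)


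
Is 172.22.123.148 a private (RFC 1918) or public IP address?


RFC 1918 private ranges:
  10.0.0.0/8 (10.0.0.0 - 10.255.255.255)
  172.16.0.0/12 (172.16.0.0 - 172.31.255.255)
  192.168.0.0/16 (192.168.0.0 - 192.168.255.255)
Private (in 172.16.0.0/12)


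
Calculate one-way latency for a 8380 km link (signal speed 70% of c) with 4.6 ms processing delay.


Speed = 0.7 * 3e5 km/s = 210000 km/s
Propagation delay = 8380 / 210000 = 0.0399 s = 39.9048 ms
Processing delay = 4.6 ms
Total one-way latency = 44.5048 ms


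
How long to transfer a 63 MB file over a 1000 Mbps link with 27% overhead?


Effective throughput = 1000 * (1 - 27/100) = 730 Mbps
File size in Mb = 63 * 8 = 504 Mb
Time = 504 / 730
Time = 0.6904 seconds


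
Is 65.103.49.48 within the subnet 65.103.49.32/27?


Subnet network: 65.103.49.32
Test IP AND mask: 65.103.49.32
Yes, 65.103.49.48 is in 65.103.49.32/27


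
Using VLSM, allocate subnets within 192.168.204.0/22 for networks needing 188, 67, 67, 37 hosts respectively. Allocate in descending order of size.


188 hosts -> /24 (254 usable): 192.168.204.0/24
67 hosts -> /25 (126 usable): 192.168.205.0/25
67 hosts -> /25 (126 usable): 192.168.205.128/25
37 hosts -> /26 (62 usable): 192.168.206.0/26
Allocation: 192.168.204.0/24 (188 hosts, 254 usable); 192.168.205.0/25 (67 hosts, 126 usable); 192.168.205.128/25 (67 hosts, 126 usable); 192.168.206.0/26 (37 hosts, 62 usable)


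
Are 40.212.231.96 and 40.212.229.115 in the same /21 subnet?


Mask: 255.255.248.0
40.212.231.96 AND mask = 40.212.224.0
40.212.229.115 AND mask = 40.212.224.0
Yes, same subnet (40.212.224.0)


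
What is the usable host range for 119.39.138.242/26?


Network: 119.39.138.192
Broadcast: 119.39.138.255
First usable = network + 1
Last usable = broadcast - 1
Range: 119.39.138.193 to 119.39.138.254


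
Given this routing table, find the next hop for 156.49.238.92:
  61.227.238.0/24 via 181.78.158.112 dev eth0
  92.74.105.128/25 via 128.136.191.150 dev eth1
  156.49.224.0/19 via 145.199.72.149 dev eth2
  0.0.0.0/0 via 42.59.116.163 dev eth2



Longest prefix match for 156.49.238.92:
  /24 61.227.238.0: no
  /25 92.74.105.128: no
  /19 156.49.224.0: MATCH
  /0 0.0.0.0: MATCH
Selected: next-hop 145.199.72.149 via eth2 (matched /19)


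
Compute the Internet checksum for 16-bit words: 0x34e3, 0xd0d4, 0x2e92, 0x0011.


Sum all words (with carry folding):
+ 0x34e3 = 0x34e3
+ 0xd0d4 = 0x05b8
+ 0x2e92 = 0x344a
+ 0x0011 = 0x345b
One's complement: ~0x345b
Checksum = 0xcba4


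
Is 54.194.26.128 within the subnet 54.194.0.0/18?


Subnet network: 54.194.0.0
Test IP AND mask: 54.194.0.0
Yes, 54.194.26.128 is in 54.194.0.0/18


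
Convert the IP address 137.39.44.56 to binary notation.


137 = 10001001
39 = 00100111
44 = 00101100
56 = 00111000
Binary: 10001001.00100111.00101100.00111000


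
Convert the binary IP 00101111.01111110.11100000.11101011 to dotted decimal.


00101111 = 47
01111110 = 126
11100000 = 224
11101011 = 235
IP: 47.126.224.235


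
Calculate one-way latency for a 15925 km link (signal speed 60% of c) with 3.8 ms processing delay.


Speed = 0.6 * 3e5 km/s = 180000 km/s
Propagation delay = 15925 / 180000 = 0.0885 s = 88.4722 ms
Processing delay = 3.8 ms
Total one-way latency = 92.2722 ms


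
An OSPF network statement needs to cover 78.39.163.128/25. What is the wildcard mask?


Subnet mask: 255.255.255.128
Wildcard = 255.255.255.255 - subnet mask
255 - 255 = 0
255 - 255 = 0
255 - 255 = 0
255 - 128 = 127
Wildcard: 0.0.0.127


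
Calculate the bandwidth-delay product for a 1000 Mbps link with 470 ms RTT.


BDP = bandwidth * RTT
= 1000 Mbps * 470 ms
= 1000 * 1e6 * 470 / 1000 bits
= 470000000 bits
= 58750000 bytes
= 57373.0469 KB
BDP = 470000000 bits (58750000 bytes)


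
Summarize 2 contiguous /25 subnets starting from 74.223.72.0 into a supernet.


Original prefix: /25
Number of subnets: 2 = 2^1
New prefix = 25 - 1 = 24
Supernet: 74.223.72.0/24


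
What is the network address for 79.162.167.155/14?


IP:   01001111.10100010.10100111.10011011
Mask: 11111111.11111100.00000000.00000000
AND operation:
Net:  01001111.10100000.00000000.00000000
Network: 79.160.0.0/14


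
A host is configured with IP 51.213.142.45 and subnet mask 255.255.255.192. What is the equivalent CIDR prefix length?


Binary: 11111111.11111111.11111111.11000000
Count leading 1s
Prefix: /26


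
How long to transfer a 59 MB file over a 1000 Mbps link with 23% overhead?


Effective throughput = 1000 * (1 - 23/100) = 770 Mbps
File size in Mb = 59 * 8 = 472 Mb
Time = 472 / 770
Time = 0.613 seconds


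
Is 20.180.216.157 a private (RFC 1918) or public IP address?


RFC 1918 private ranges:
  10.0.0.0/8 (10.0.0.0 - 10.255.255.255)
  172.16.0.0/12 (172.16.0.0 - 172.31.255.255)
  192.168.0.0/16 (192.168.0.0 - 192.168.255.255)
Public (not in any RFC 1918 range)


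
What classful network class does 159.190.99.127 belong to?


First octet: 159
Binary: 10011111
10xxxxxx -> Class B (128-191)
Class B, default mask 255.255.0.0 (/16)


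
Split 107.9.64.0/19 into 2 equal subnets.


New prefix = 19 + 1 = 20
Each subnet has 4096 addresses
  107.9.64.0/20
  107.9.80.0/20
Subnets: 107.9.64.0/20, 107.9.80.0/20


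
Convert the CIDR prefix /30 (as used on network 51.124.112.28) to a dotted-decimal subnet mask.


/30 means 30 network bits, 2 host bits
Binary: 11111111111111111111111111111100
Mask: 255.255.255.252


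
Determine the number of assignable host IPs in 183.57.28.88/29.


Host bits = 32 - 29 = 3
Total addresses = 2^3 = 8
Usable = total - 2 (network and broadcast)
Usable hosts: 6


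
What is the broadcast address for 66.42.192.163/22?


Network: 66.42.192.0/22
Host bits = 10
Set all host bits to 1:
Broadcast: 66.42.195.255


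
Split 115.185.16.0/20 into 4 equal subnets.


New prefix = 20 + 2 = 22
Each subnet has 1024 addresses
  115.185.16.0/22
  115.185.20.0/22
  115.185.24.0/22
  115.185.28.0/22
Subnets: 115.185.16.0/22, 115.185.20.0/22, 115.185.24.0/22, 115.185.28.0/22


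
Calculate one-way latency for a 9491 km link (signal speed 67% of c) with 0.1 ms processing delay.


Speed = 0.67 * 3e5 km/s = 201000 km/s
Propagation delay = 9491 / 201000 = 0.0472 s = 47.2189 ms
Processing delay = 0.1 ms
Total one-way latency = 47.3189 ms


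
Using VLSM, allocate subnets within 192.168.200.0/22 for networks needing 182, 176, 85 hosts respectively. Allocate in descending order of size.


182 hosts -> /24 (254 usable): 192.168.200.0/24
176 hosts -> /24 (254 usable): 192.168.201.0/24
85 hosts -> /25 (126 usable): 192.168.202.0/25
Allocation: 192.168.200.0/24 (182 hosts, 254 usable); 192.168.201.0/24 (176 hosts, 254 usable); 192.168.202.0/25 (85 hosts, 126 usable)


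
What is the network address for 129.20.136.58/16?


IP:   10000001.00010100.10001000.00111010
Mask: 11111111.11111111.00000000.00000000
AND operation:
Net:  10000001.00010100.00000000.00000000
Network: 129.20.0.0/16


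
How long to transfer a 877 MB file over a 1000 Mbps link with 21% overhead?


Effective throughput = 1000 * (1 - 21/100) = 790 Mbps
File size in Mb = 877 * 8 = 7016 Mb
Time = 7016 / 790
Time = 8.881 seconds


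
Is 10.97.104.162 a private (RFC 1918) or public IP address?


RFC 1918 private ranges:
  10.0.0.0/8 (10.0.0.0 - 10.255.255.255)
  172.16.0.0/12 (172.16.0.0 - 172.31.255.255)
  192.168.0.0/16 (192.168.0.0 - 192.168.255.255)
Private (in 10.0.0.0/8)


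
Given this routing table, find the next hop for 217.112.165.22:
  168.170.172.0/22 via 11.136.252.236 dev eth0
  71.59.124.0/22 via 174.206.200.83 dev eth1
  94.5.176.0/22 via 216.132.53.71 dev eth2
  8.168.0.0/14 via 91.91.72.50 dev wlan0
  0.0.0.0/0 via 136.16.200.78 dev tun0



Longest prefix match for 217.112.165.22:
  /22 168.170.172.0: no
  /22 71.59.124.0: no
  /22 94.5.176.0: no
  /14 8.168.0.0: no
  /0 0.0.0.0: MATCH
Selected: next-hop 136.16.200.78 via tun0 (matched /0)


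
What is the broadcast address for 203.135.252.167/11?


Network: 203.128.0.0/11
Host bits = 21
Set all host bits to 1:
Broadcast: 203.159.255.255


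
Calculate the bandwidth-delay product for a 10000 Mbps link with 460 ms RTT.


BDP = bandwidth * RTT
= 10000 Mbps * 460 ms
= 10000 * 1e6 * 460 / 1000 bits
= 4600000000 bits
= 575000000 bytes
= 561523.4375 KB
BDP = 4600000000 bits (575000000 bytes)


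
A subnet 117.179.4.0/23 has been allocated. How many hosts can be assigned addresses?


Host bits = 32 - 23 = 9
Total addresses = 2^9 = 512
Usable = total - 2 (network and broadcast)
Usable hosts: 510


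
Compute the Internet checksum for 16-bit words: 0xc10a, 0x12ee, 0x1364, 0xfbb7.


Sum all words (with carry folding):
+ 0xc10a = 0xc10a
+ 0x12ee = 0xd3f8
+ 0x1364 = 0xe75c
+ 0xfbb7 = 0xe314
One's complement: ~0xe314
Checksum = 0x1ceb


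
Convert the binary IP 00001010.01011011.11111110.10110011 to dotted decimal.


00001010 = 10
01011011 = 91
11111110 = 254
10110011 = 179
IP: 10.91.254.179


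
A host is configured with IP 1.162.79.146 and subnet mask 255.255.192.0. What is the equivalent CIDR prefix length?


Binary: 11111111.11111111.11000000.00000000
Count leading 1s
Prefix: /18


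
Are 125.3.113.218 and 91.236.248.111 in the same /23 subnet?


Mask: 255.255.254.0
125.3.113.218 AND mask = 125.3.112.0
91.236.248.111 AND mask = 91.236.248.0
No, different subnets (125.3.112.0 vs 91.236.248.0)


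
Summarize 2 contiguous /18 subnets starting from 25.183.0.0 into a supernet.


Original prefix: /18
Number of subnets: 2 = 2^1
New prefix = 18 - 1 = 17
Supernet: 25.183.0.0/17


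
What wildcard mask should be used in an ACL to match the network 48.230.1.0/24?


Subnet mask: 255.255.255.0
Wildcard = 255.255.255.255 - subnet mask
255 - 255 = 0
255 - 255 = 0
255 - 255 = 0
255 - 0 = 255
Wildcard: 0.0.0.255


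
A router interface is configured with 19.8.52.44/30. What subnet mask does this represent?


/30 means 30 network bits, 2 host bits
Binary: 11111111111111111111111111111100
Mask: 255.255.255.252


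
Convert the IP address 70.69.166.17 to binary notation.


70 = 01000110
69 = 01000101
166 = 10100110
17 = 00010001
Binary: 01000110.01000101.10100110.00010001


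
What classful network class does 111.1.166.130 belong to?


First octet: 111
Binary: 01101111
0xxxxxxx -> Class A (1-126)
Class A, default mask 255.0.0.0 (/8)


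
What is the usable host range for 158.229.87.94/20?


Network: 158.229.80.0
Broadcast: 158.229.95.255
First usable = network + 1
Last usable = broadcast - 1
Range: 158.229.80.1 to 158.229.95.254


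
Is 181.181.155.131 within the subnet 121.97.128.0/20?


Subnet network: 121.97.128.0
Test IP AND mask: 181.181.144.0
No, 181.181.155.131 is not in 121.97.128.0/20


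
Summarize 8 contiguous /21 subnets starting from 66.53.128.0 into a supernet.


Original prefix: /21
Number of subnets: 8 = 2^3
New prefix = 21 - 3 = 18
Supernet: 66.53.128.0/18


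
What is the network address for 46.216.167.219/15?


IP:   00101110.11011000.10100111.11011011
Mask: 11111111.11111110.00000000.00000000
AND operation:
Net:  00101110.11011000.00000000.00000000
Network: 46.216.0.0/15


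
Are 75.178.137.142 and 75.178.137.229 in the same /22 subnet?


Mask: 255.255.252.0
75.178.137.142 AND mask = 75.178.136.0
75.178.137.229 AND mask = 75.178.136.0
Yes, same subnet (75.178.136.0)


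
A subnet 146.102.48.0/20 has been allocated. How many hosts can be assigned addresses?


Host bits = 32 - 20 = 12
Total addresses = 2^12 = 4096
Usable = total - 2 (network and broadcast)
Usable hosts: 4094


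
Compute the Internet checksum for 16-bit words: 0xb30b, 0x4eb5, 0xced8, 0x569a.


Sum all words (with carry folding):
+ 0xb30b = 0xb30b
+ 0x4eb5 = 0x01c1
+ 0xced8 = 0xd099
+ 0x569a = 0x2734
One's complement: ~0x2734
Checksum = 0xd8cb


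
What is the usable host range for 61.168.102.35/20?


Network: 61.168.96.0
Broadcast: 61.168.111.255
First usable = network + 1
Last usable = broadcast - 1
Range: 61.168.96.1 to 61.168.111.254


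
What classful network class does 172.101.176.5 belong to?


First octet: 172
Binary: 10101100
10xxxxxx -> Class B (128-191)
Class B, default mask 255.255.0.0 (/16)


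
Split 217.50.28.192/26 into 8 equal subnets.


New prefix = 26 + 3 = 29
Each subnet has 8 addresses
  217.50.28.192/29
  217.50.28.200/29
  217.50.28.208/29
  217.50.28.216/29
  217.50.28.224/29
  217.50.28.232/29
  217.50.28.240/29
  217.50.28.248/29
Subnets: 217.50.28.192/29, 217.50.28.200/29, 217.50.28.208/29, 217.50.28.216/29, 217.50.28.224/29, 217.50.28.232/29, 217.50.28.240/29, 217.50.28.248/29


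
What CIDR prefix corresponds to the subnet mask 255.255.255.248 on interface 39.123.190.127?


Binary: 11111111.11111111.11111111.11111000
Count leading 1s
Prefix: /29


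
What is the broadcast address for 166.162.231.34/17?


Network: 166.162.128.0/17
Host bits = 15
Set all host bits to 1:
Broadcast: 166.162.255.255


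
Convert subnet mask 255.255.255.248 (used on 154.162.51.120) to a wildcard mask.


Subnet mask: 255.255.255.248
Wildcard = 255.255.255.255 - subnet mask
255 - 255 = 0
255 - 255 = 0
255 - 255 = 0
255 - 248 = 7
Wildcard: 0.0.0.7


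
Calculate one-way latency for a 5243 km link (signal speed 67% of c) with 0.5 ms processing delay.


Speed = 0.67 * 3e5 km/s = 201000 km/s
Propagation delay = 5243 / 201000 = 0.0261 s = 26.0846 ms
Processing delay = 0.5 ms
Total one-way latency = 26.5846 ms


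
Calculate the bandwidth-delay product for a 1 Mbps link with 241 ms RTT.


BDP = bandwidth * RTT
= 1 Mbps * 241 ms
= 1 * 1e6 * 241 / 1000 bits
= 241000 bits
= 30125 bytes
= 29.4189 KB
BDP = 241000 bits (30125 bytes)


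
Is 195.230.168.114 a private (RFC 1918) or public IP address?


RFC 1918 private ranges:
  10.0.0.0/8 (10.0.0.0 - 10.255.255.255)
  172.16.0.0/12 (172.16.0.0 - 172.31.255.255)
  192.168.0.0/16 (192.168.0.0 - 192.168.255.255)
Public (not in any RFC 1918 range)


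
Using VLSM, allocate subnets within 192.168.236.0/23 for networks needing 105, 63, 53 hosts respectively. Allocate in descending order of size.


105 hosts -> /25 (126 usable): 192.168.236.0/25
63 hosts -> /25 (126 usable): 192.168.236.128/25
53 hosts -> /26 (62 usable): 192.168.237.0/26
Allocation: 192.168.236.0/25 (105 hosts, 126 usable); 192.168.236.128/25 (63 hosts, 126 usable); 192.168.237.0/26 (53 hosts, 62 usable)


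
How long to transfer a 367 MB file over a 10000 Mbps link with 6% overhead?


Effective throughput = 10000 * (1 - 6/100) = 9400 Mbps
File size in Mb = 367 * 8 = 2936 Mb
Time = 2936 / 9400
Time = 0.3123 seconds


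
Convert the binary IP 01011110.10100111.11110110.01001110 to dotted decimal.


01011110 = 94
10100111 = 167
11110110 = 246
01001110 = 78
IP: 94.167.246.78


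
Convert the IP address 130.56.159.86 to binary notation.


130 = 10000010
56 = 00111000
159 = 10011111
86 = 01010110
Binary: 10000010.00111000.10011111.01010110


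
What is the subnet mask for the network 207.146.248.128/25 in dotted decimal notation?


/25 means 25 network bits, 7 host bits
Binary: 11111111111111111111111110000000
Mask: 255.255.255.128


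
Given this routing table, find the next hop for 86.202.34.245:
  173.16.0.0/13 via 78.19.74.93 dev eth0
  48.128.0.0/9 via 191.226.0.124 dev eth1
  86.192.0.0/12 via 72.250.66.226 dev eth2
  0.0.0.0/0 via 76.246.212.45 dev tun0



Longest prefix match for 86.202.34.245:
  /13 173.16.0.0: no
  /9 48.128.0.0: no
  /12 86.192.0.0: MATCH
  /0 0.0.0.0: MATCH
Selected: next-hop 72.250.66.226 via eth2 (matched /12)


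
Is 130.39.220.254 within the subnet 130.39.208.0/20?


Subnet network: 130.39.208.0
Test IP AND mask: 130.39.208.0
Yes, 130.39.220.254 is in 130.39.208.0/20


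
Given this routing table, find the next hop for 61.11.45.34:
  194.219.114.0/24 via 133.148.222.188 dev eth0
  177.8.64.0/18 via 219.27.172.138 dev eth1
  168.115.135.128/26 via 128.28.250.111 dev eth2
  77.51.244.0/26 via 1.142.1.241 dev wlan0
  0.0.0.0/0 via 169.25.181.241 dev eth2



Longest prefix match for 61.11.45.34:
  /24 194.219.114.0: no
  /18 177.8.64.0: no
  /26 168.115.135.128: no
  /26 77.51.244.0: no
  /0 0.0.0.0: MATCH
Selected: next-hop 169.25.181.241 via eth2 (matched /0)


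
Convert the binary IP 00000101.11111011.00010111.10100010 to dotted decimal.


00000101 = 5
11111011 = 251
00010111 = 23
10100010 = 162
IP: 5.251.23.162


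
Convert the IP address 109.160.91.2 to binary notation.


109 = 01101101
160 = 10100000
91 = 01011011
2 = 00000010
Binary: 01101101.10100000.01011011.00000010


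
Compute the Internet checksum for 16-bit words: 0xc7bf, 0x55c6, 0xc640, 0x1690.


Sum all words (with carry folding):
+ 0xc7bf = 0xc7bf
+ 0x55c6 = 0x1d86
+ 0xc640 = 0xe3c6
+ 0x1690 = 0xfa56
One's complement: ~0xfa56
Checksum = 0x05a9


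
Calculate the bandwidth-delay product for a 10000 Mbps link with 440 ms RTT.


BDP = bandwidth * RTT
= 10000 Mbps * 440 ms
= 10000 * 1e6 * 440 / 1000 bits
= 4400000000 bits
= 550000000 bytes
= 537109.375 KB
BDP = 4400000000 bits (550000000 bytes)


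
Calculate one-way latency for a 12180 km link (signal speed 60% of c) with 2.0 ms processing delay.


Speed = 0.6 * 3e5 km/s = 180000 km/s
Propagation delay = 12180 / 180000 = 0.0677 s = 67.6667 ms
Processing delay = 2.0 ms
Total one-way latency = 69.6667 ms


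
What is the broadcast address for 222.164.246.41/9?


Network: 222.128.0.0/9
Host bits = 23
Set all host bits to 1:
Broadcast: 222.255.255.255


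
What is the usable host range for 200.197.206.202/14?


Network: 200.196.0.0
Broadcast: 200.199.255.255
First usable = network + 1
Last usable = broadcast - 1
Range: 200.196.0.1 to 200.199.255.254


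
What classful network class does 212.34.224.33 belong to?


First octet: 212
Binary: 11010100
110xxxxx -> Class C (192-223)
Class C, default mask 255.255.255.0 (/24)


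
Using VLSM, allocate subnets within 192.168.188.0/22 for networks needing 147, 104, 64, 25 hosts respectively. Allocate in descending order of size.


147 hosts -> /24 (254 usable): 192.168.188.0/24
104 hosts -> /25 (126 usable): 192.168.189.0/25
64 hosts -> /25 (126 usable): 192.168.189.128/25
25 hosts -> /27 (30 usable): 192.168.190.0/27
Allocation: 192.168.188.0/24 (147 hosts, 254 usable); 192.168.189.0/25 (104 hosts, 126 usable); 192.168.189.128/25 (64 hosts, 126 usable); 192.168.190.0/27 (25 hosts, 30 usable)


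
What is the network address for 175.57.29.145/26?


IP:   10101111.00111001.00011101.10010001
Mask: 11111111.11111111.11111111.11000000
AND operation:
Net:  10101111.00111001.00011101.10000000
Network: 175.57.29.128/26


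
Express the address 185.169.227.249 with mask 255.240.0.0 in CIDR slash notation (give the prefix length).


Binary: 11111111.11110000.00000000.00000000
Count leading 1s
Prefix: /12


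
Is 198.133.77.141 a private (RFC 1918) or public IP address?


RFC 1918 private ranges:
  10.0.0.0/8 (10.0.0.0 - 10.255.255.255)
  172.16.0.0/12 (172.16.0.0 - 172.31.255.255)
  192.168.0.0/16 (192.168.0.0 - 192.168.255.255)
Public (not in any RFC 1918 range)


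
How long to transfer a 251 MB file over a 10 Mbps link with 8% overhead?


Effective throughput = 10 * (1 - 8/100) = 9.2 Mbps
File size in Mb = 251 * 8 = 2008 Mb
Time = 2008 / 9.2
Time = 218.2609 seconds


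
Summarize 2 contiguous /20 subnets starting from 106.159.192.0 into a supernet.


Original prefix: /20
Number of subnets: 2 = 2^1
New prefix = 20 - 1 = 19
Supernet: 106.159.192.0/19


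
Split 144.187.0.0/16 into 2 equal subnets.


New prefix = 16 + 1 = 17
Each subnet has 32768 addresses
  144.187.0.0/17
  144.187.128.0/17
Subnets: 144.187.0.0/17, 144.187.128.0/17


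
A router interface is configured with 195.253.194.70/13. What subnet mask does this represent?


/13 means 13 network bits, 19 host bits
Binary: 11111111111110000000000000000000
Mask: 255.248.0.0


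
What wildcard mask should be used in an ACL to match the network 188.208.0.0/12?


Subnet mask: 255.240.0.0
Wildcard = 255.255.255.255 - subnet mask
255 - 255 = 0
255 - 240 = 15
255 - 0 = 255
255 - 0 = 255
Wildcard: 0.15.255.255


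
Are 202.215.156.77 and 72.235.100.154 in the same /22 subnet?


Mask: 255.255.252.0
202.215.156.77 AND mask = 202.215.156.0
72.235.100.154 AND mask = 72.235.100.0
No, different subnets (202.215.156.0 vs 72.235.100.0)


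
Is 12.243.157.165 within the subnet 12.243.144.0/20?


Subnet network: 12.243.144.0
Test IP AND mask: 12.243.144.0
Yes, 12.243.157.165 is in 12.243.144.0/20


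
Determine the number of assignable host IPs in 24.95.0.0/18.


Host bits = 32 - 18 = 14
Total addresses = 2^14 = 16384
Usable = total - 2 (network and broadcast)
Usable hosts: 16382


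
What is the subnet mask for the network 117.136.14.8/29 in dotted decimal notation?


/29 means 29 network bits, 3 host bits
Binary: 11111111111111111111111111111000
Mask: 255.255.255.248


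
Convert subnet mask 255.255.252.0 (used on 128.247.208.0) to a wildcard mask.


Subnet mask: 255.255.252.0
Wildcard = 255.255.255.255 - subnet mask
255 - 255 = 0
255 - 255 = 0
255 - 252 = 3
255 - 0 = 255
Wildcard: 0.0.3.255


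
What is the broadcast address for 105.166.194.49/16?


Network: 105.166.0.0/16
Host bits = 16
Set all host bits to 1:
Broadcast: 105.166.255.255


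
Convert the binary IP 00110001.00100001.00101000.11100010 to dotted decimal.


00110001 = 49
00100001 = 33
00101000 = 40
11100010 = 226
IP: 49.33.40.226


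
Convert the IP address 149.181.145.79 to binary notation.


149 = 10010101
181 = 10110101
145 = 10010001
79 = 01001111
Binary: 10010101.10110101.10010001.01001111


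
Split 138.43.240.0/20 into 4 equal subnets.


New prefix = 20 + 2 = 22
Each subnet has 1024 addresses
  138.43.240.0/22
  138.43.244.0/22
  138.43.248.0/22
  138.43.252.0/22
Subnets: 138.43.240.0/22, 138.43.244.0/22, 138.43.248.0/22, 138.43.252.0/22


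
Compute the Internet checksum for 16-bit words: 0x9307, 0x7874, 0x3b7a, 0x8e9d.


Sum all words (with carry folding):
+ 0x9307 = 0x9307
+ 0x7874 = 0x0b7c
+ 0x3b7a = 0x46f6
+ 0x8e9d = 0xd593
One's complement: ~0xd593
Checksum = 0x2a6c


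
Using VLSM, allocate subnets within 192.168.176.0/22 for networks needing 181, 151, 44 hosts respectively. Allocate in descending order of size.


181 hosts -> /24 (254 usable): 192.168.176.0/24
151 hosts -> /24 (254 usable): 192.168.177.0/24
44 hosts -> /26 (62 usable): 192.168.178.0/26
Allocation: 192.168.176.0/24 (181 hosts, 254 usable); 192.168.177.0/24 (151 hosts, 254 usable); 192.168.178.0/26 (44 hosts, 62 usable)


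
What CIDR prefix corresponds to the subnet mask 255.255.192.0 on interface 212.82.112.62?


Binary: 11111111.11111111.11000000.00000000
Count leading 1s
Prefix: /18


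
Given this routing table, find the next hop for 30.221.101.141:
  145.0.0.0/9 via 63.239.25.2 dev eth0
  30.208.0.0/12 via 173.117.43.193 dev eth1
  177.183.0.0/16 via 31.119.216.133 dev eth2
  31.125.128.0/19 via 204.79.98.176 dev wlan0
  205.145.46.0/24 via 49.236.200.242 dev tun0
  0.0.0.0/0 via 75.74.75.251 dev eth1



Longest prefix match for 30.221.101.141:
  /9 145.0.0.0: no
  /12 30.208.0.0: MATCH
  /16 177.183.0.0: no
  /19 31.125.128.0: no
  /24 205.145.46.0: no
  /0 0.0.0.0: MATCH
Selected: next-hop 173.117.43.193 via eth1 (matched /12)


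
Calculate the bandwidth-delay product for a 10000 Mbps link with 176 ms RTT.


BDP = bandwidth * RTT
= 10000 Mbps * 176 ms
= 10000 * 1e6 * 176 / 1000 bits
= 1760000000 bits
= 220000000 bytes
= 214843.75 KB
BDP = 1760000000 bits (220000000 bytes)


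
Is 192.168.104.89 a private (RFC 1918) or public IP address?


RFC 1918 private ranges:
  10.0.0.0/8 (10.0.0.0 - 10.255.255.255)
  172.16.0.0/12 (172.16.0.0 - 172.31.255.255)
  192.168.0.0/16 (192.168.0.0 - 192.168.255.255)
Private (in 192.168.0.0/16)


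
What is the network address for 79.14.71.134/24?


IP:   01001111.00001110.01000111.10000110
Mask: 11111111.11111111.11111111.00000000
AND operation:
Net:  01001111.00001110.01000111.00000000
Network: 79.14.71.0/24


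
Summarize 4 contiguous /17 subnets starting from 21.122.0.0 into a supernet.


Original prefix: /17
Number of subnets: 4 = 2^2
New prefix = 17 - 2 = 15
Supernet: 21.122.0.0/15
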